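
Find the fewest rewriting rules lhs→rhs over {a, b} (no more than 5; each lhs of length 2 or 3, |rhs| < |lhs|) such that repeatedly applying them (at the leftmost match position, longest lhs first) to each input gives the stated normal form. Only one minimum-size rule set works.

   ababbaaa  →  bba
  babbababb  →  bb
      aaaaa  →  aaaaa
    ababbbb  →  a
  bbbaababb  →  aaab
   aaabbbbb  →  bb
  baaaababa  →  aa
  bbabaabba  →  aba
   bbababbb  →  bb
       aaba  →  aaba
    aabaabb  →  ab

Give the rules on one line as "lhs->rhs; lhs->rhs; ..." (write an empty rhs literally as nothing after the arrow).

  | ababbaaa => abaaa => abba => bba
  | babbababb => bababb => abb => bb
  | aaaaa
  | ababbbb => abbb => bbb => a

abb->bb; baa->bb; bab->; bbb->a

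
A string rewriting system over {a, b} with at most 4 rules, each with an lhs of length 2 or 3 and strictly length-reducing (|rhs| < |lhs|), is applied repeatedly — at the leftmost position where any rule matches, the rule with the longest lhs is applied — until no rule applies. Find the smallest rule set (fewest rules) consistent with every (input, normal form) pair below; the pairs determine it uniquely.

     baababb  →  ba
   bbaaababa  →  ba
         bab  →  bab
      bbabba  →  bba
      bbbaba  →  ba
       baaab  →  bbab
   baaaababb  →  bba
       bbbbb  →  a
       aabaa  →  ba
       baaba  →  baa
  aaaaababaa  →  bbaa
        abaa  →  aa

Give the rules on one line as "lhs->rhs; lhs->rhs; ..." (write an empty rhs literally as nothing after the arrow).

  | baababb => baabb => ba
  | bbaaababa => bbbababa => aaababa => bababa => baba => ba
  | bab
  | bbabba => bba

aaa->ba; aba->a; abb->; bbb->aa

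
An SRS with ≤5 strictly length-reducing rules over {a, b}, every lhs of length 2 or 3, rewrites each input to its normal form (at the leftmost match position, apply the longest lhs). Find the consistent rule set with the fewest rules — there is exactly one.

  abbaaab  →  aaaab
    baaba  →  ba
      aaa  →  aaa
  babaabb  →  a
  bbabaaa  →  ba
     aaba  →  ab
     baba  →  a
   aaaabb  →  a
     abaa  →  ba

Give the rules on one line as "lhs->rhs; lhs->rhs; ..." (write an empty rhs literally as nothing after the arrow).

aba->b; abb->bb; baa->; bb->a

  | abbaaab => bbaaab => aaaab
  | baaba => ba
  | aaa
  | babaabb => bbabb => aabb => abb => bb => a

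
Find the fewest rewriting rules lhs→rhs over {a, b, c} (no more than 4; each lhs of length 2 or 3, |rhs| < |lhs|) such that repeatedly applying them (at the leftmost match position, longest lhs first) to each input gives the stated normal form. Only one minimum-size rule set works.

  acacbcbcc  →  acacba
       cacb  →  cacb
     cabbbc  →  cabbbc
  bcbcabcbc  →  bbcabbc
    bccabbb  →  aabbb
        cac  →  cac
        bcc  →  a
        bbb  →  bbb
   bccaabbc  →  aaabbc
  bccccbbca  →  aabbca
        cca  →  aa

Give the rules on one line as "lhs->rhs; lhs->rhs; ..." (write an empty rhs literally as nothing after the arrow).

bcb->bb; bcc->a; cc->a

  | acacbcbcc => acacbbcc => acacba
  | cacb
  | cabbbc
  | bcbcabcbc => bbcabcbc => bbcabbc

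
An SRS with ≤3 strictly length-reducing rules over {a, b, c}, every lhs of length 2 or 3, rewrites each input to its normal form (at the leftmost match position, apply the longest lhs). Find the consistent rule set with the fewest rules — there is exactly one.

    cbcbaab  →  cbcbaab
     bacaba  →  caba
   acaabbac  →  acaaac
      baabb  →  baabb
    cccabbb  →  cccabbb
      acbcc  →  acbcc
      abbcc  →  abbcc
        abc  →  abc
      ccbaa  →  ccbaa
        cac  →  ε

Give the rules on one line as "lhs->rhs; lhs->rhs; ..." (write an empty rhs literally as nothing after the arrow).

  | cbcbaab
  | bacaba => caba
  | acaabbac => acaaac
  | baabb

bac->c; bba->a; cac->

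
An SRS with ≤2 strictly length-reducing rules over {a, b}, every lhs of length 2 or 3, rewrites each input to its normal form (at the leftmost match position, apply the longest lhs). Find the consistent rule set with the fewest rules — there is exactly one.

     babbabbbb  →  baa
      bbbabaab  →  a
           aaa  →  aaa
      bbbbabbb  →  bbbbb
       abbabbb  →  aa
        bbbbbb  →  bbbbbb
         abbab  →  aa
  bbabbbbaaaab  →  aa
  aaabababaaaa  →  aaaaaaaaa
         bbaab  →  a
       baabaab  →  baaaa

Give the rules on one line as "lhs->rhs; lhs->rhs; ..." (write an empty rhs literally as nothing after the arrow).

  | babbabbbb => bababbbb => baabbbb => baabbb => baabb => baab => baa
  | bbbabaab => bbaab => ab => a
  | aaa
  | bbbbabbb => bbbbb

ab->a; bba->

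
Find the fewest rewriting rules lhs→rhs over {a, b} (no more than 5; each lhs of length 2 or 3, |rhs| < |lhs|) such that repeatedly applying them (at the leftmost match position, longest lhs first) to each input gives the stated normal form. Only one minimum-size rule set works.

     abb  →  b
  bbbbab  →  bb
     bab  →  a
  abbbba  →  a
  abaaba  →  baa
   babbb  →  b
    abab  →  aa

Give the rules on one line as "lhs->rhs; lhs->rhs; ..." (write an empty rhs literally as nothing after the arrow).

  | abb => b
  | bbbbab => bbabb => abbb => bb
  | bab => a
  | abbbba => bbba => bab => a

aab->ba; abb->b; bab->a; bba->ab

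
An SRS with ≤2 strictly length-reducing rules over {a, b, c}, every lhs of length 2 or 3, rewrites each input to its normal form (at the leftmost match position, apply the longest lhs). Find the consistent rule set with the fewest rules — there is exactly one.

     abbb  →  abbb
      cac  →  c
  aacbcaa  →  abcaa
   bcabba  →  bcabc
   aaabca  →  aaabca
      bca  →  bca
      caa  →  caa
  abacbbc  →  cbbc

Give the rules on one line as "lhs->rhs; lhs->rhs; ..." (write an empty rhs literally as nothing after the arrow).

  | abbb
  | cac => c
  | aacbcaa => abcaa
  | bcabba => bcabc

ac->; ba->c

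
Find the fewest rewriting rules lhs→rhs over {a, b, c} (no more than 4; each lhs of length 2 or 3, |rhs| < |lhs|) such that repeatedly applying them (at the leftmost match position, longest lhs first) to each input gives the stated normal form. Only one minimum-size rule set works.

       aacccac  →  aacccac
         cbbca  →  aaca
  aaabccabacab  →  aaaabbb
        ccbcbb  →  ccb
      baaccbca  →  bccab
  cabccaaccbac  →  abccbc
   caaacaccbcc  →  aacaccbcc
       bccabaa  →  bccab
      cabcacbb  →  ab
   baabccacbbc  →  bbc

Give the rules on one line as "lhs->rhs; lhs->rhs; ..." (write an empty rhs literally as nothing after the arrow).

ba->b; bca->ab; caa->a; cbb->aa

  | aacccac
  | cbbca => aaca
  | aaabccabacab => aaabccabcab => aaabccaabb => aaabcabb => aaaabbb
  | ccbcbb => ccbaa => ccba => ccb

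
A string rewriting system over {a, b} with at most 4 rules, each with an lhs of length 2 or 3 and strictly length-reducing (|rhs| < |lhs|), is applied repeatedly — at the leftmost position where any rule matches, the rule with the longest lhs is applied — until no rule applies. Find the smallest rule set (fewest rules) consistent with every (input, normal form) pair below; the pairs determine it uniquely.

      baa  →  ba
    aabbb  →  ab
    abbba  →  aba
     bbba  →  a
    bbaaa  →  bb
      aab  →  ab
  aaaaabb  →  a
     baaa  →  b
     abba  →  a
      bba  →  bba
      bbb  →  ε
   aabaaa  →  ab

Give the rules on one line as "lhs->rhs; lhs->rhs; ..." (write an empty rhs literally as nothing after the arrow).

aa->a; aaa->; abb->a; bbb->

  | baa => ba
  | aabbb => abbb => ab
  | abbba => aba
  | bbba => a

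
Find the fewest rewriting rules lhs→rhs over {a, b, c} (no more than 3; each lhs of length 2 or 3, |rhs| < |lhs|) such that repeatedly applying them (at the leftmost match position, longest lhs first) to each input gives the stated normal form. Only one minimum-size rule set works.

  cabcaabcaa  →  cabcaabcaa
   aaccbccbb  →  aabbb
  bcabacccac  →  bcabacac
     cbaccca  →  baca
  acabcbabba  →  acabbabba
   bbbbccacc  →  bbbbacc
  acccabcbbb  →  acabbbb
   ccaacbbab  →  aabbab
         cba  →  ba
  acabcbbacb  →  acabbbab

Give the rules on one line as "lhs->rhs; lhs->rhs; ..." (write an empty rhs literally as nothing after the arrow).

  | cabcaabcaa
  | aaccbccbb => aacbccbb => aabccbb => aabcbb => aabbb
  | bcabacccac => bcabacac
  | cbaccca => baccca => baca

cb->b; cca->a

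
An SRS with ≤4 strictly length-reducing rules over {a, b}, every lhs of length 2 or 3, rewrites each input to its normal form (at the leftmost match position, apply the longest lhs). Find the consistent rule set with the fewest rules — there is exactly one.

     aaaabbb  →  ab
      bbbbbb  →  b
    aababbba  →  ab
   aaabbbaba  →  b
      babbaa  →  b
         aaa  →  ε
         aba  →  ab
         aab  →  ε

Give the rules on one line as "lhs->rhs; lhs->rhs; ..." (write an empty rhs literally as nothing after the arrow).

aaa->; aab->; ba->b; bb->b

  | aaaabbb => abbb => abb => ab
  | bbbbbb => bbbbb => bbbb => bbb => bb => b
  | aababbba => abbba => abba => aba => ab
  | aaabbbaba => bbbaba => bbaba => baba => bba => ba => b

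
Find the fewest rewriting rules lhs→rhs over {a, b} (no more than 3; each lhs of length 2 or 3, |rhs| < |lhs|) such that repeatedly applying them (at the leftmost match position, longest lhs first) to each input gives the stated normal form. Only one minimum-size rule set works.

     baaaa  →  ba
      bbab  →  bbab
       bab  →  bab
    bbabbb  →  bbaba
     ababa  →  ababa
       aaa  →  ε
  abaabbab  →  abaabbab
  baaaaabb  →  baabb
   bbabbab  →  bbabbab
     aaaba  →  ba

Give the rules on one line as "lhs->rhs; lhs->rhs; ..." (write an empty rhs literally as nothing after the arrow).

aaa->; bbb->ba

  | baaaa => ba
  | bbab
  | bab
  | bbabbb => bbaba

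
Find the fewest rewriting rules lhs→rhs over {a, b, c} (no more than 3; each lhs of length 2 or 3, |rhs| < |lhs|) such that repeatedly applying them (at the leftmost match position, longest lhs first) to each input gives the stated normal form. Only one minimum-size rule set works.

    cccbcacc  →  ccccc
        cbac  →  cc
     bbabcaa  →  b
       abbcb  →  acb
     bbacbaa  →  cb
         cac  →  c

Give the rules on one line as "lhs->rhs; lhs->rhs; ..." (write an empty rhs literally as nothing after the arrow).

  | cccbcacc => ccccacc => cccbcc => ccccc
  | cbac => cbc => cc
  | bbabcaa => bbbcaa => bbcaa => bcaa => caa => ba => b
  | abbcb => abcb => acb

ba->b; bc->c; ca->b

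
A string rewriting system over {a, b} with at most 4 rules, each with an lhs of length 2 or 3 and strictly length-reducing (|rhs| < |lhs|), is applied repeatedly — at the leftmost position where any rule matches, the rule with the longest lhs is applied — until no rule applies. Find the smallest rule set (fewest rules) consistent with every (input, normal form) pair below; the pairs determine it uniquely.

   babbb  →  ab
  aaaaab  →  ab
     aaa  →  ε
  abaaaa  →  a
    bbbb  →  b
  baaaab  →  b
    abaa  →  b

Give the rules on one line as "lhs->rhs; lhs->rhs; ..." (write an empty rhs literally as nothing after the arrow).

  | babbb => bbb => ab
  | aaaaab => baaab => aab => ab
  | aaa => ba => ε
  | abaaaa => aaaa => baa => a

aa->b; aab->ab; ba->; bb->a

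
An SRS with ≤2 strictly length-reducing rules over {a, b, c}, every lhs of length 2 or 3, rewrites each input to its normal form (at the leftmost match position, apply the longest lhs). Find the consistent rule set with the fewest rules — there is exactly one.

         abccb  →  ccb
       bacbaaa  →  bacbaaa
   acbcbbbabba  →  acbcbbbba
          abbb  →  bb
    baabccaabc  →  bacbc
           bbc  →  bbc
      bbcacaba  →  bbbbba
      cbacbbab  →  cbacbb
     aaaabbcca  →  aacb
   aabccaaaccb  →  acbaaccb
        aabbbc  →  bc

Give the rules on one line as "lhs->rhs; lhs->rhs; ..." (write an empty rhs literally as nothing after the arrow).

  | abccb => ccb
  | bacbaaa
  | acbcbbbabba => acbcbbbba
  | abbb => bb

ab->; ca->b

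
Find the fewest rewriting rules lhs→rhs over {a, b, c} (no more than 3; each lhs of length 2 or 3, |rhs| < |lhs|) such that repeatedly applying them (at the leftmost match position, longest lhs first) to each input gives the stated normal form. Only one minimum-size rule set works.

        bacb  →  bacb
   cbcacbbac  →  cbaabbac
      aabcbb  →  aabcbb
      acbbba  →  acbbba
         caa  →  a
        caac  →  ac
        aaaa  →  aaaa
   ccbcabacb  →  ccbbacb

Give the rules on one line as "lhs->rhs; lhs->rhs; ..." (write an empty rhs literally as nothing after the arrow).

ca->; cac->aa

  | bacb
  | cbcacbbac => cbaabbac
  | aabcbb
  | acbbba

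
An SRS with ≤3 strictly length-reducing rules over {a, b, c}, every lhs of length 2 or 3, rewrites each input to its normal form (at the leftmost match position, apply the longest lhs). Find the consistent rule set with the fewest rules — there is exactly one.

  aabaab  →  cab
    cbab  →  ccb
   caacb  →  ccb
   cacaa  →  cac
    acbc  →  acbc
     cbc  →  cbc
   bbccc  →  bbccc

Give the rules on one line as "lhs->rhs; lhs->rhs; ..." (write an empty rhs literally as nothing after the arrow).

aa->; ba->c

  | aabaab => baab => cab
  | cbab => ccb
  | caacb => ccb
  | cacaa => cac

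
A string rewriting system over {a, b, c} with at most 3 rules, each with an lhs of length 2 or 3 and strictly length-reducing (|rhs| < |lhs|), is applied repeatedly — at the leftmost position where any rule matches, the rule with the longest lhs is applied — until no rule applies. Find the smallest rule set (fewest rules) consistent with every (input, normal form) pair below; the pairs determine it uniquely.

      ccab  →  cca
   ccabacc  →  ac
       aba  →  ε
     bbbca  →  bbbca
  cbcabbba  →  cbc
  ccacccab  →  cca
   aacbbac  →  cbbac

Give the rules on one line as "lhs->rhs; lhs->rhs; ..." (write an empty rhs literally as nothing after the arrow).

  | ccab => cca
  | ccabacc => ccaacc => cccc => ac
  | aba => aa => ε
  | bbbca

aa->; ab->a; ccc->a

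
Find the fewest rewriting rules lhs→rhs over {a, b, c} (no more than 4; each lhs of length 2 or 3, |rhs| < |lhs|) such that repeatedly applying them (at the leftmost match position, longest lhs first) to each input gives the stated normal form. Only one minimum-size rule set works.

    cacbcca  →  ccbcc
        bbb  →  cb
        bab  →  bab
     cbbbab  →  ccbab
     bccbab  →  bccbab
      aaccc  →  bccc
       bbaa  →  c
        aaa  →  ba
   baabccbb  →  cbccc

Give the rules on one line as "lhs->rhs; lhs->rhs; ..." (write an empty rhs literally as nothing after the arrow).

  | cacbcca => ccbcca => ccbcc
  | bbb => cb
  | bab
  | cbbbab => ccbab

aa->b; bb->c; ca->c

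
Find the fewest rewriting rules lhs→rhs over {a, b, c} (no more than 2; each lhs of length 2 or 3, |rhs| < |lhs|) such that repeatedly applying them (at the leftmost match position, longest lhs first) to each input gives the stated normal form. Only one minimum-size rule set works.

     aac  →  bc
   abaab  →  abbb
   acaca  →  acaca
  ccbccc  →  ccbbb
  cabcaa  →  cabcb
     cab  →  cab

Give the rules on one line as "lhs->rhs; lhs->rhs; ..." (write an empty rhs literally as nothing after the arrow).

aa->b; ccc->bb

  | aac => bc
  | abaab => abbb
  | acaca
  | ccbccc => ccbbb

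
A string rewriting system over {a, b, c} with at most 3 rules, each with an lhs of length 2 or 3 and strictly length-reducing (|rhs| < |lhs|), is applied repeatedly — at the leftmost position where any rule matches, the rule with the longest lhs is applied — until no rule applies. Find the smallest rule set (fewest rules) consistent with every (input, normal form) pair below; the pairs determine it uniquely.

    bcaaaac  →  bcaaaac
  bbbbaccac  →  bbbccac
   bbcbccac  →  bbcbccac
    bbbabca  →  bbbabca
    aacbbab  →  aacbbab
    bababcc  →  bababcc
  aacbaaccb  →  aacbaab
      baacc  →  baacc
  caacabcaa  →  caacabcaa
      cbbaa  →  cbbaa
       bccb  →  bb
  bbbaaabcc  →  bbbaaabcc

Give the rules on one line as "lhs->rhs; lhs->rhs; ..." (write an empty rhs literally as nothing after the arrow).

bac->c; ccb->b

  | bcaaaac
  | bbbbaccac => bbbccac
  | bbcbccac
  | bbbabca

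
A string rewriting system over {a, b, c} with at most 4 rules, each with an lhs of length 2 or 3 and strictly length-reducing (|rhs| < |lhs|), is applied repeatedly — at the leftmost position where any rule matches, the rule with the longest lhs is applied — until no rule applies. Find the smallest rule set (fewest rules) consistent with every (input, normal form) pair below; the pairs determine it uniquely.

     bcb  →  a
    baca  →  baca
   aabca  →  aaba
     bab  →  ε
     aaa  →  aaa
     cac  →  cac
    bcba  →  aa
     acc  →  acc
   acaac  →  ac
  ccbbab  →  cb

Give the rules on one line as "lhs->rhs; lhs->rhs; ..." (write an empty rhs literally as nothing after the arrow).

bab->; bb->a; bc->b; caa->

  | bcb => bb => a
  | baca
  | aabca => aaba
  | bab => ε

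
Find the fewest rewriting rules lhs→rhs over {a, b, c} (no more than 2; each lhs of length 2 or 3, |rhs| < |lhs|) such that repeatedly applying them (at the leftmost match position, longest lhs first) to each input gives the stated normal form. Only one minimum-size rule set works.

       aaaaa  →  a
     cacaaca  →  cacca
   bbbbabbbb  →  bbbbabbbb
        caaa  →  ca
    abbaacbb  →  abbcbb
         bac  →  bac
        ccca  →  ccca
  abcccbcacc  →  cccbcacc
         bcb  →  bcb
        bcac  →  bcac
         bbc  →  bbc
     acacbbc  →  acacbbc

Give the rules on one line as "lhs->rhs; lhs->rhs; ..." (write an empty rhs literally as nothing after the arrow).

aa->; abc->c

  | aaaaa => aaa => a
  | cacaaca => cacca
  | bbbbabbbb
  | caaa => ca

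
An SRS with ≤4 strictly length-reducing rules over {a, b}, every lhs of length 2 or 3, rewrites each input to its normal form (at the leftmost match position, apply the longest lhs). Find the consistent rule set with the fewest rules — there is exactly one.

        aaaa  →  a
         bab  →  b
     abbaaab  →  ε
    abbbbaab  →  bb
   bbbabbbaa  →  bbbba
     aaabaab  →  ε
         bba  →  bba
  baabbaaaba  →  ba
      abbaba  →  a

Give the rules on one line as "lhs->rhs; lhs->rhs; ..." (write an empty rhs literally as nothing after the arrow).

  | aaaa => aaa => aa => a
  | bab => b
  | abbaaab => aaab => aab => ab => ε
  | abbbbaab => bbaab => bbab => bb

aa->a; ab->; abb->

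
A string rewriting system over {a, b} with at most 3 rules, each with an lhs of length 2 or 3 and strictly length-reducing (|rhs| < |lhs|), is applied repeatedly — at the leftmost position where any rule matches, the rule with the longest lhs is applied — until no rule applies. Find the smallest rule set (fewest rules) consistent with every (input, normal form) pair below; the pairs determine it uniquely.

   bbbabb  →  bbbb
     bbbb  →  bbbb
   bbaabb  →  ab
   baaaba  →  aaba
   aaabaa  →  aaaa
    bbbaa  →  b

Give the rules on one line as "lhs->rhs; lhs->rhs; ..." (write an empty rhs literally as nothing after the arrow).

baa->a; bab->a; bba->b

  | bbbabb => bbbb
  | bbbb
  | bbaabb => babb => ab
  | baaaba => aaba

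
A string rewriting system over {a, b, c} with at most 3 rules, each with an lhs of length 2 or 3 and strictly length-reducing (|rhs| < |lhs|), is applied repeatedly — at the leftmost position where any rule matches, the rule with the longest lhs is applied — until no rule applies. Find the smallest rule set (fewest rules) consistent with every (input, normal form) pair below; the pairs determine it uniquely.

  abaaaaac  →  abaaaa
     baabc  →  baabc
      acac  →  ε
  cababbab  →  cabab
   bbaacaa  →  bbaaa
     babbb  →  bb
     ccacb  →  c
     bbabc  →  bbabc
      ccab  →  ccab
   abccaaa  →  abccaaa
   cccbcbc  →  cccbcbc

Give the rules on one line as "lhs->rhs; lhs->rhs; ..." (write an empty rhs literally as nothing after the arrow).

  | abaaaaac => abaaaa
  | baabc
  | acac => ac => ε
  | cababbab => cabab

abb->; ac->; cac->ab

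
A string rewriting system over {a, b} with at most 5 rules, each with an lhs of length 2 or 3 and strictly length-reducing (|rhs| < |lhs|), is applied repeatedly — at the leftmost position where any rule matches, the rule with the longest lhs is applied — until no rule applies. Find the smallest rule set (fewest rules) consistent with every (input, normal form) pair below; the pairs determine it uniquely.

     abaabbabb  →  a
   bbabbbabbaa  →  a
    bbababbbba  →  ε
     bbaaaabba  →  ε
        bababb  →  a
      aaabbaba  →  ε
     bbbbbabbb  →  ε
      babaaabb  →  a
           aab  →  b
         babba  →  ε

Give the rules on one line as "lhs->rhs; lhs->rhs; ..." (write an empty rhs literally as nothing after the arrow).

aa->; ab->; ba->; bb->a

  | abaabbabb => aabbabb => bbabb => aabb => bb => a
  | bbabbbabbaa => aabbbabbaa => bbbabbaa => ababbaa => abbaa => baa => a
  | bbababbbba => aababbbba => babbbba => bbbba => abba => ba => ε
  | bbaaaabba => aaaaabba => aaabba => abba => ba => ε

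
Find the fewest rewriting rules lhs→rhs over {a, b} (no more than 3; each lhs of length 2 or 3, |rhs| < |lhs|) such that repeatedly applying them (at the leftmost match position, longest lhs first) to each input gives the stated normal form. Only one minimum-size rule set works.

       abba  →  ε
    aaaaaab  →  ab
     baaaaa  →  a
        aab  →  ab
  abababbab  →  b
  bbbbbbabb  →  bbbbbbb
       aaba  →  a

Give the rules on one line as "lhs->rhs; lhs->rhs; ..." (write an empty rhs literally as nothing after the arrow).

  | abba => ba => ε
  | aaaaaab => aaaaab => aaaab => aaab => aab => ab
  | baaaaa => aaaa => aaa => aa => a
  | aab => ab

aa->a; abb->b; ba->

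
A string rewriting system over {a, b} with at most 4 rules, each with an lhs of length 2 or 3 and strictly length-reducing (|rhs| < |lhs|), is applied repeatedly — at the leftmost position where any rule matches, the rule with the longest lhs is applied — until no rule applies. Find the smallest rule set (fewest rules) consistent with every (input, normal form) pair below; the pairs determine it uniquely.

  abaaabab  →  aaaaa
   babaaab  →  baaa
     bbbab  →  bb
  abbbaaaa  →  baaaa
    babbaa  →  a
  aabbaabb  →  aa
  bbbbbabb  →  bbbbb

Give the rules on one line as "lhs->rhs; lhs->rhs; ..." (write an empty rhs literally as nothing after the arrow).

  | abaaabab => aaaabab => aaaaab => aaaaa
  | babaaab => baaab => baaa
  | bbbab => bb
  | abbbaaaa => baaaa

ab->a; abb->; bab->b; bba->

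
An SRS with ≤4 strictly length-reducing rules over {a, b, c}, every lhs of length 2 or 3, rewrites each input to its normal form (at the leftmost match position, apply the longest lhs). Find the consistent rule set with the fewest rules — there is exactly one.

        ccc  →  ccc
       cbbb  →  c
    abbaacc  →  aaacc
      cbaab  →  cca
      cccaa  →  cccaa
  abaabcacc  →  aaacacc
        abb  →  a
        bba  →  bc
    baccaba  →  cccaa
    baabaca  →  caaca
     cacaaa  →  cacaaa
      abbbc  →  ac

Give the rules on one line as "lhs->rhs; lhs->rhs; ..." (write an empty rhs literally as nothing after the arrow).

  | ccc
  | cbbb => c
  | abbaacc => abaacc => aaacc
  | cbaab => ccab => cca

ab->a; ba->c; bbb->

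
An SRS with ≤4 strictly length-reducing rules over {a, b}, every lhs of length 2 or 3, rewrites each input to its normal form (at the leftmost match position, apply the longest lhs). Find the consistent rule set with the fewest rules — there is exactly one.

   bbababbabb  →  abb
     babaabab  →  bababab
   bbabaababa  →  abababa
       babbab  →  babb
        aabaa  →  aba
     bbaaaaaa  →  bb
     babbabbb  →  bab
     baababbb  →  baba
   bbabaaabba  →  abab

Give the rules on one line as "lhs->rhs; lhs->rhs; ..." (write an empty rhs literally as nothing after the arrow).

aa->a; aaa->bb; bba->ab; bbb->

  | bbababbabb => abbabbabb => aabbbabb => abbbabb => aabb => abb
  | babaabab => bababab
  | bbabaababa => abbaababa => aabababa => abababa
  | babbab => baabb => babb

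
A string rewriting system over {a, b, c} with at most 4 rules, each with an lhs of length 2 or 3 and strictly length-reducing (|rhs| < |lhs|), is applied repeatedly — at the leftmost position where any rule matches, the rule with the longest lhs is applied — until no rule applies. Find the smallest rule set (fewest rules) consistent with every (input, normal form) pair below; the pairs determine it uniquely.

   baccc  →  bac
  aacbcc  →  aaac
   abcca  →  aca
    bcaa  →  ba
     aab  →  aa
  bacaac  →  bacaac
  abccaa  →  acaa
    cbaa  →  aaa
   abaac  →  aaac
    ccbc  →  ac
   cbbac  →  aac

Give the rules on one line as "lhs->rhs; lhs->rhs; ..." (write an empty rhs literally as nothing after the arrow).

ab->a; bca->b; cb->a; cc->c

  | baccc => bacc => bac
  | aacbcc => aaacc => aaac
  | abcca => acca => aca
  | bcaa => ba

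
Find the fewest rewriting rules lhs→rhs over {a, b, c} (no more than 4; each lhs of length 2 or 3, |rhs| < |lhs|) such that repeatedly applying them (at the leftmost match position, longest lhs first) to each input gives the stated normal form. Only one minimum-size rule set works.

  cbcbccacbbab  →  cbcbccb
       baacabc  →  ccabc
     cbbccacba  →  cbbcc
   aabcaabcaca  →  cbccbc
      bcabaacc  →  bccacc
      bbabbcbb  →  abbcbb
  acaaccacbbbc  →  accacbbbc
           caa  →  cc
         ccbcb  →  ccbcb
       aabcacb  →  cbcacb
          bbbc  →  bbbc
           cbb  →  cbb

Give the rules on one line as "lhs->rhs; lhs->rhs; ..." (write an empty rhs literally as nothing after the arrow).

  | cbcbccacbbab => cbcbccacbab => cbcbccacab => cbcbccb
  | baacabc => aacabc => ccabc
  | cbbccacba => cbbccaca => cbbcc
  | aabcaabcaca => cbcaabcaca => cbccbcaca => cbccbc

aa->c; aca->; ba->a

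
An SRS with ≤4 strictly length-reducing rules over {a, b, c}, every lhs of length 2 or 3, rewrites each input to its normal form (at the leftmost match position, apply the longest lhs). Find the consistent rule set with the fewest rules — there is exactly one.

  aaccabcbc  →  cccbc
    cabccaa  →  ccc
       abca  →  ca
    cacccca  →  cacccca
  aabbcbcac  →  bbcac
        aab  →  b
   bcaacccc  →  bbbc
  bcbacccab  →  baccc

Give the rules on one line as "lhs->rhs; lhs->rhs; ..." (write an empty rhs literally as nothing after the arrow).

aa->; ab->; bcb->b; bcc->bb

  | aaccabcbc => ccabcbc => cccbc
  | cabccaa => cccaa => ccc
  | abca => ca
  | cacccca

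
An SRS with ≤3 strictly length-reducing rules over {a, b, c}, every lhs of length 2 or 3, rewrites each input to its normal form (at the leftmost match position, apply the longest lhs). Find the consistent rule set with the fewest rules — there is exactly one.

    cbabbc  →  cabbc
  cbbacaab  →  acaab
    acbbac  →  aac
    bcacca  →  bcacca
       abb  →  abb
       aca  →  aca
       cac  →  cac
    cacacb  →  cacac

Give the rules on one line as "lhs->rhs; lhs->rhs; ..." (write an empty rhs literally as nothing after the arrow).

  | cbabbc => cabbc
  | cbbacaab => acaab
  | acbbac => aac
  | bcacca

cb->c; cbb->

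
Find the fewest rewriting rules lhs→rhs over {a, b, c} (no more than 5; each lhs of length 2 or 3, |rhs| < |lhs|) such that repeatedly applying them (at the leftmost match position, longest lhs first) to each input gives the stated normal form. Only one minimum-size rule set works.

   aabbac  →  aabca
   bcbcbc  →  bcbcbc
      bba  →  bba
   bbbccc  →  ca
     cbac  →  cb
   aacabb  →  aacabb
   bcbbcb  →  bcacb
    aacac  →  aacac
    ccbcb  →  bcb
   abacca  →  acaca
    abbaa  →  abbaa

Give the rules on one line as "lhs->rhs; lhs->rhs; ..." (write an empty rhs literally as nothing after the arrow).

  | aabbac => aabca
  | bcbcbc
  | bba
  | bbbccc => baccc => cacc => ca

bac->ca; bbc->ac; cc->; cca->cb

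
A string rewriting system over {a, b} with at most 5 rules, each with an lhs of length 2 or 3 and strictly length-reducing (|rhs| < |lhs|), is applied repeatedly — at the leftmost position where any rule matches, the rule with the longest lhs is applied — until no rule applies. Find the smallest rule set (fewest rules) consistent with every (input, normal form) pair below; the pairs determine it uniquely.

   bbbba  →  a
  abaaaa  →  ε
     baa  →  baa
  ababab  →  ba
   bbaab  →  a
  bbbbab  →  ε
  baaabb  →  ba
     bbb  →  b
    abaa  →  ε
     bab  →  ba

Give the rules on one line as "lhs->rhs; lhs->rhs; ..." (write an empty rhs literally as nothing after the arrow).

  | bbbba => bba => a
  | abaaaa => abaaa => abaa => aba => ab => ε
  | baa
  | ababab => abbab => bab => ba

ab->; aba->ab; bab->ba; bb->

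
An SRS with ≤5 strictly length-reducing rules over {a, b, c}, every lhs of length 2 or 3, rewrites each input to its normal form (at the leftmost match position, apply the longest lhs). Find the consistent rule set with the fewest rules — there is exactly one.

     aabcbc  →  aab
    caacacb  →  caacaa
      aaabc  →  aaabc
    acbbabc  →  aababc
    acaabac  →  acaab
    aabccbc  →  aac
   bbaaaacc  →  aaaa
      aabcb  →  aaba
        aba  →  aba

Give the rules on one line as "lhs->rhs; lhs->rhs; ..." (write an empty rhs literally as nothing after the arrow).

  | aabcbc => aabac => aab
  | caacacb => caacaa
  | aaabc
  | acbbabc => aababc

bac->b; bb->; cb->a; cc->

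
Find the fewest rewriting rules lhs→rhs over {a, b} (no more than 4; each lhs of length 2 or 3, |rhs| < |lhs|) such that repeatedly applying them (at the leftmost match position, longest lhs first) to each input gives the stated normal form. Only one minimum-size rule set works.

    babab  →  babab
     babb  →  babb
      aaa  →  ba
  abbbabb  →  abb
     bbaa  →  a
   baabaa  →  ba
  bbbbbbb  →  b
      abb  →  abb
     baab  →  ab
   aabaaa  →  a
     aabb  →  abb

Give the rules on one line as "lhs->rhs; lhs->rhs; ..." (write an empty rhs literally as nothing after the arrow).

  | babab
  | babb
  | aaa => ba
  | abbbabb => aabb => abb

aa->a; aaa->ba; baa->aa; bbb->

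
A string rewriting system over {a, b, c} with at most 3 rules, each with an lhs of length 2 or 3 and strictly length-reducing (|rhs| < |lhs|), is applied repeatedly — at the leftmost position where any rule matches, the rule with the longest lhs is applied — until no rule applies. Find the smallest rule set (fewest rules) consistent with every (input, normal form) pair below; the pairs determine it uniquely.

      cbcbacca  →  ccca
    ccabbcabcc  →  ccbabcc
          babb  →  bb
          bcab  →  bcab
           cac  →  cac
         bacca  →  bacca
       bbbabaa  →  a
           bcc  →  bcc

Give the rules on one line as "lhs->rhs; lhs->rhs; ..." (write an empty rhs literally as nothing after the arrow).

abb->b; bba->; cbc->cb

  | cbcbacca => cbbacca => ccca
  | ccabbcabcc => ccbcabcc => ccbabcc
  | babb => bb
  | bcab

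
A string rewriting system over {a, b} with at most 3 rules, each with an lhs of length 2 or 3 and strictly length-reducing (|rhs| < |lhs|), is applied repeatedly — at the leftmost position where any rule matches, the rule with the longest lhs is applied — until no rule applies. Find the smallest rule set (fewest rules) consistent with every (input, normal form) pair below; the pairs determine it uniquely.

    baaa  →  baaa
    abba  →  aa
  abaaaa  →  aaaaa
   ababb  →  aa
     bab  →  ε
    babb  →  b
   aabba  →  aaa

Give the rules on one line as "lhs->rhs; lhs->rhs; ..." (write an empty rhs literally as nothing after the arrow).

ab->a; bab->

  | baaa
  | abba => aba => aa
  | abaaaa => aaaaa
  | ababb => aabb => aab => aa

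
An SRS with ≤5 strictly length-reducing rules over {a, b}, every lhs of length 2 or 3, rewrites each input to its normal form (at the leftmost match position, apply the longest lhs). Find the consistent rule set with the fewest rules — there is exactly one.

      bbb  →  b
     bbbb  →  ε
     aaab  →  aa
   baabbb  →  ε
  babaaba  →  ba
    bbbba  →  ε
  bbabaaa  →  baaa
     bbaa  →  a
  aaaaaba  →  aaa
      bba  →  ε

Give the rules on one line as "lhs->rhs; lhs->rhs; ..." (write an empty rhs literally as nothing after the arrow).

ab->; aba->b; bb->; bba->

  | bbb => b
  | bbbb => bb => ε
  | aaab => aa
  | baabbb => babb => bb => ε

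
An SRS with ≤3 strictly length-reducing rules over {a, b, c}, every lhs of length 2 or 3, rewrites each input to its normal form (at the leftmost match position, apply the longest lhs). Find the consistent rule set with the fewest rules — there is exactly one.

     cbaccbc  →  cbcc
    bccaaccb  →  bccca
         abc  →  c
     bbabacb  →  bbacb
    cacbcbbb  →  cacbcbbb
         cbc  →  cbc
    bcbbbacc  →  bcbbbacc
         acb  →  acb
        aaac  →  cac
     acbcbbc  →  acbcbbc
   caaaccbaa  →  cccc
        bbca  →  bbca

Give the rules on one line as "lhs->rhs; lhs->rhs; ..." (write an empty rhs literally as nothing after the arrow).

  | cbaccbc => cbaac => cbcc
  | bccaaccb => bcccccb => bccca
  | abc => c
  | bbabacb => bbacb

aa->c; ab->; ccb->a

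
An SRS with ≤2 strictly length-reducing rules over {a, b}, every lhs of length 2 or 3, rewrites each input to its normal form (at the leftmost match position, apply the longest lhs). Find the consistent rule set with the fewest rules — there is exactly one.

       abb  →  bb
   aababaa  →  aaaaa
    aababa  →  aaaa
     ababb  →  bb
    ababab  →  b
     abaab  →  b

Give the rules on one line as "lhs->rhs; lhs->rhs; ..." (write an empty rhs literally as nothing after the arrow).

ab->b; aba->aa

  | abb => bb
  | aababaa => aaabaa => aaaaa
  | aababa => aaaba => aaaa
  | ababb => aabb => abb => bb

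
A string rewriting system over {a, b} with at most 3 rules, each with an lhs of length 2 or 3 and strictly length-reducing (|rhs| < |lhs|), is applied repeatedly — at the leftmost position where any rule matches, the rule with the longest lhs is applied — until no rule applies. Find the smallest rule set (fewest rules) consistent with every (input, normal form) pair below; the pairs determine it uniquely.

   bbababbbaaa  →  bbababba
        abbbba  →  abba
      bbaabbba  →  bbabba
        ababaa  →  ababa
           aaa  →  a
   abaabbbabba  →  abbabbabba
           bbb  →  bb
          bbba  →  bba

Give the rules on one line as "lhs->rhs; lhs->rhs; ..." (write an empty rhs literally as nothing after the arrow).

  | bbababbbaaa => bbababbaaa => bbababbaa => bbababba
  | abbbba => abbba => abba
  | bbaabbba => bbbabba => bbabba
  | ababaa => ababa

aa->a; aab->ba; bbb->bb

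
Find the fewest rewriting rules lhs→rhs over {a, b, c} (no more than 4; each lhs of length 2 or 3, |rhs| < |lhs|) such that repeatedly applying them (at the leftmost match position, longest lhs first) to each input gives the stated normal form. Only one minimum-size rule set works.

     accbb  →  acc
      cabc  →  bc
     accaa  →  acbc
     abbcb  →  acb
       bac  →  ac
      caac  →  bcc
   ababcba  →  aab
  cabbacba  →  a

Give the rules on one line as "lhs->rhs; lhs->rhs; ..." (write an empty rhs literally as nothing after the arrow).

  | accbb => acc
  | cabc => bc
  | accaa => acbc
  | abbcb => acb

ba->a; bb->; ca->; caa->bc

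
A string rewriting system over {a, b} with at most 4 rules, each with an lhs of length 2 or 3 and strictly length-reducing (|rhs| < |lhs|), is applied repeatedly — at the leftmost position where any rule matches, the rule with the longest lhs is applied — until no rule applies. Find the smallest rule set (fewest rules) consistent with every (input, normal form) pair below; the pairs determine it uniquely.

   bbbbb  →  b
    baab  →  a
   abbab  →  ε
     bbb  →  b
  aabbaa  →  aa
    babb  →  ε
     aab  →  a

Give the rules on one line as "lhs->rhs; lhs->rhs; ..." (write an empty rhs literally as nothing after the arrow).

ab->; abb->bb; ba->a; bb->

  | bbbbb => bbb => b
  | baab => aab => a
  | abbab => bbab => ab => ε
  | bbb => b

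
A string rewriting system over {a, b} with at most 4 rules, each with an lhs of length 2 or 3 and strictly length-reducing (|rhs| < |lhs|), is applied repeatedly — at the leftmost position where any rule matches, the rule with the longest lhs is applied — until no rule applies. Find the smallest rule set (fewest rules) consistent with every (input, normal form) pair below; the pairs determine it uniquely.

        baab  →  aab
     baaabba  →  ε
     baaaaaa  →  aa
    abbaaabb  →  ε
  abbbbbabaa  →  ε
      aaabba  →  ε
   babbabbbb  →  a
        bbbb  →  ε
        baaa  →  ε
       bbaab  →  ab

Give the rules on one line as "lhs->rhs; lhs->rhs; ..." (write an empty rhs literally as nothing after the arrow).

  | baab => aab
  | baaabba => aaabba => bbbba => bba => ε
  | baaaaaa => aaaaaa => bbaaa => aa
  | abbaaabb => aaabb => bbbb => bb => ε

aaa->bb; ba->a; bb->; bba->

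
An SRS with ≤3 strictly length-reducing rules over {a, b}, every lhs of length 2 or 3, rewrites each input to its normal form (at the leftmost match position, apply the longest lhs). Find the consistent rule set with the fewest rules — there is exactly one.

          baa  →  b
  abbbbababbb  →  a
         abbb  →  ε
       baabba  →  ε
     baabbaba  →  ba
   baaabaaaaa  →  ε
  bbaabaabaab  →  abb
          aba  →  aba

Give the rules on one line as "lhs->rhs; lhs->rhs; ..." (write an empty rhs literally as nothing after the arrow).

  | baa => b
  | abbbbababbb => aabababbb => bababbb => aabbb => bbb => a
  | abbb => aa => ε
  | baabba => bbba => aa => ε

aa->; bab->a; bbb->a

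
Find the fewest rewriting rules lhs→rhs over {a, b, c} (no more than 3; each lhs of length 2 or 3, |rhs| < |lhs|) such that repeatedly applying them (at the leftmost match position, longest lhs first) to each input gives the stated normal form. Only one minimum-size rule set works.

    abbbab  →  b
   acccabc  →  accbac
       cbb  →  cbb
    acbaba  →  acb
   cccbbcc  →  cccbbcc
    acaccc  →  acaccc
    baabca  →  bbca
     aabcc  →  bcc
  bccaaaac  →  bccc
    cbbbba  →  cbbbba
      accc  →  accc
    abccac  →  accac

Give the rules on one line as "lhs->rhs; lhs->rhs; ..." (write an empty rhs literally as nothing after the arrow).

  | abbbab => abbab => abab => aab => b
  | acccabc => accbac
  | cbb
  | acbaba => acbaa => acb

aa->; ab->a; cab->ba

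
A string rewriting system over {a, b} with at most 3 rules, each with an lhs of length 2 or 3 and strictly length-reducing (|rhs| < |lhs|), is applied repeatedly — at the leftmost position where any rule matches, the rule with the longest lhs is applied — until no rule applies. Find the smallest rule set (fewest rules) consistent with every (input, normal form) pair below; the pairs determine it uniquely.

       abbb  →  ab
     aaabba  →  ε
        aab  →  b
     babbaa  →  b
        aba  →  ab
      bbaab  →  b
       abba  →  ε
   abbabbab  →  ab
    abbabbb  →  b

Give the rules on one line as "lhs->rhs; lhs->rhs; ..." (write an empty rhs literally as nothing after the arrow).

  | abbb => ab
  | aaabba => abba => aa => ε
  | aab => b
  | babbaa => bbbaa => baa => ba => b

aa->; ba->b; bb->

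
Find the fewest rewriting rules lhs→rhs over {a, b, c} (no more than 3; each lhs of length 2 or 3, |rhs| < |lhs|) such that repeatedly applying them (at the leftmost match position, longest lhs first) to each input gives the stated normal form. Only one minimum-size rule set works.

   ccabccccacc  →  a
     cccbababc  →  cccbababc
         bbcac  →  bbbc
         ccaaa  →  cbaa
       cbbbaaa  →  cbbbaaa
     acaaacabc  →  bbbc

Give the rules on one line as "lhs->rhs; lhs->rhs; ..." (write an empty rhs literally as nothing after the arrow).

  | ccabccccacc => cbbccccacc => cbaccacc => cbccacc => caacc => bacc => bcc => a
  | cccbababc
  | bbcac => bbbc
  | ccaaa => cbaa

ac->c; bcc->a; ca->b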